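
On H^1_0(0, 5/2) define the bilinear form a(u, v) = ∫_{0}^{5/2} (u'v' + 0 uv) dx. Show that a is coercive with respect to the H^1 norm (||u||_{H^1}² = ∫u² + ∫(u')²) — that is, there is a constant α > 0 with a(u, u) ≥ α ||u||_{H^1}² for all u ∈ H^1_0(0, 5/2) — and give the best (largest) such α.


α = 4*π^2/(25 + 4*π^2)

Coercivity of a(·,·) on H^1_0(0, 5/2) means a(u, u) ≥ α ||u||_{H^1}² for every u ∈ H^1_0.
The interval has length L = 5/2, and Poincaré/coercivity depend only on L. Here a(u, u) = ∫(u')² + (0)·∫u².
Here c = 0, so a(u,u) = ∫(u')² alone. The condition a(u,u) ≥ α||u||_{H^1}² reads (1−α)∫(u')² ≥ (α−c)∫u². Any admissible α is ≤ 1 (rapidly oscillating u have ∫u²/∫(u')² → 0), and α = 1 would force 0 ≥ (1−c)∫u², impossible since c < 1; so 1−α > 0. By the sharp Poincaré inequality on H^1_0 of an interval of length L, ∫(u')² ≥ (π/L)²∫u² with equality for the first sine mode sin(π(x−x₀)/L) (x₀ the left endpoint), so the inequality holds for all u iff (1−α)(π/L)² ≥ α − c, i.e. α ≤ ((π/L)² + c)/((π/L)² + 1) = (1 + c(L/π)²)/(1 + (L/π)²). (Direct route, valid since c ≤ 0: Poincaré gives c∫u² ≥ c(L/π)²∫(u')², so a(u,u) ≥ (1 + c(L/π)²)∫(u')², while ||u||_{H^1}² ≤ (1 + (L/π)²)∫(u')²; dividing yields the same α.) With (π/L)² = 4*π^2/25 and c = 0, the largest admissible constant is α = ((π/L)² + c)/((π/L)² + 1).
Simplifying, α = 4*π^2/(25 + 4*π^2).


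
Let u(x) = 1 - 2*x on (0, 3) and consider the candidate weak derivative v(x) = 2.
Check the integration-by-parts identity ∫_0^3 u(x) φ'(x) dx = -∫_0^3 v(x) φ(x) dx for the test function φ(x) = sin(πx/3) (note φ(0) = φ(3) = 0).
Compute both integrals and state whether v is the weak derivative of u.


LHS = 12/π, RHS = -12/π. No, v is not the weak derivative of u.

u(x) = 1 - 2*x, classical derivative u'(x) = -2.
φ(x) = sin(πx/3), so φ'(x) = π*cos(π*x/3)/3.
Note φ(0) = φ(3) = 0, so the boundary term u·φ vanishes.
LHS = ∫_0^3 u(x) φ'(x) dx = ∫_0^3 (-2*π*x*cos(π*x/3)/3 + π*cos(π*x/3)/3) dx. Term by term:
  ∫_0^3 π*cos(π*x/3)/3 dx = 0;  ∫_0^3 -2*π*x*cos(π*x/3)/3 dx = 12/π.
Sum: 0 + 12/π = 12/π.
So LHS = 12/π.
∫_0^3 v(x) φ(x) dx = ∫_0^3 (2*sin(π*x/3)) dx. Term by term:
  ∫_0^3 2*sin(π*x/3) dx = 12/π.
So RHS = -∫_0^3 v(x) φ(x) dx = -12/π.
LHS − RHS = 24/π ≠ 0, so the identity fails.
(For a valid weak derivative the identity must hold for EVERY test function, in particular this one. The failure shows v is NOT the weak derivative of u.)
Correct weak derivative would be u'(x) = -2.


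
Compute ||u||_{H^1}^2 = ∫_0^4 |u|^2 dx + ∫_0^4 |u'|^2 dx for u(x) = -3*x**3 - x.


||u||_{H^1}^2 = 4125668/105

The H^1 norm (squared) on an interval (0, L) is
  ||u||_{H^1}^2 = ∫_0^L u(x)^2 dx + ∫_0^L u'(x)^2 dx.
Compute u'(x) = -9*x**2 - 1.
Then u(x)^2 = 9*x**6 + 6*x**4 + x**2 and u'(x)^2 = 81*x**4 + 18*x**2 + 1.
Integrate each monomial from 0 to 4 using ∫_0^4 c·x^n dx = c·4^(n+1)/(n+1):
  ∫_0^4 u(x)^2 dx = ∫_0^4 (9*x^6 + 6*x^4 + x^2) dx. Term by term:
    ∫_0^4 9*x^6 dx = 147456/7;  ∫_0^4 6*x^4 dx = 6144/5;  ∫_0^4 x^2 dx = 64/3.
  Sum: 147456/7 + 6144/5 + 64/3 = 2343104/105.
  ∫_0^4 u'(x)^2 dx = ∫_0^4 (81*x^4 + 18*x^2 + 1) dx. Term by term:
    ∫_0^4 81*x^4 dx = 82944/5;  ∫_0^4 18*x^2 dx = 384;  ∫_0^4 1 dx = 4.
  Sum: 82944/5 + 384 + 4 = 84884/5.
Adding: ||u||_{H^1}^2 = 2343104/105 + 84884/5 = 4125668/105.


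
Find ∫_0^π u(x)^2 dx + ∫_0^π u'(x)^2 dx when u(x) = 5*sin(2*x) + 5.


||u||_{H^1(0,π)}^2 = 175*π/2

u'(x) = 10*cos(2*x).
Expand u² and (u')² and integrate term by term on (0, π), using: for integers n ≥ 1, ∫_0^π sin²(nx) dx = ∫_0^π cos²(nx) dx = π/2; for n ≠ n', ∫_0^π sin(nx)sin(n'x) dx = ∫_0^π cos(nx)cos(n'x) dx = 0; and by product-to-sum, ∫_0^π sin(nx)cos(n'x) dx = ½∫_0^π [sin((n+n')x) + sin((n−n')x)] dx, which is 0 when n+n' is even and 2n/(n²−n'²) when n+n' is odd (it need not vanish on (0, π)). For the constant mode: ∫_0^π 1 dx = π, ∫_0^π cos(nx) dx = 0, ∫_0^π sin(nx) dx = (1−(−1)^n)/n.
  u² squared terms: (5)²·∫1 dx = 25·π = 25*π;  (5)²·∫sin(2x)² dx = 25·π/2 = 25*π/2.
  u² cross terms: 2·(5)·(5)·∫1·sin(2x) dx = 50·(0) = 0.
  So ∫_0^π u² dx = 25*π + 25*π/2 + 0 = 75*π/2.
  (u')² squared terms: (10)²·∫cos(2x)² dx = 100·π/2 = 50*π.
  So ∫_0^π (u')² dx = 50*π.
||u||_{H^1}^2 = (75*π/2) + (50*π) = 175*π/2.


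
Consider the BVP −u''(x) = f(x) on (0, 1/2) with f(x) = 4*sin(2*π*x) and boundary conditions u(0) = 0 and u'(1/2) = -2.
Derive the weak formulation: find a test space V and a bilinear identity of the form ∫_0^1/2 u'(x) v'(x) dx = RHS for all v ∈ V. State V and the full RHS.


V = {v ∈ H^1(0, 1/2) : v(0) = 0} (test functions vanish at x = 0 where u is specified); weak form: ∫_0^1/2 u'v' dx = ∫_0^1/2 (4*sin(2*π*x)) v dx − 2·v(1/2) for all v ∈ V.

Multiply both sides by a test function v and integrate from 0 to 1/2:
  ∫_0^1/2 −u''(x) v(x) dx = ∫_0^1/2 f(x) v(x) dx.
Integrate the LHS by parts once:
  ∫_0^1/2 −u'' v dx = −[u'(x) v(x)]_0^1/2 + ∫_0^1/2 u'(x) v'(x) dx.
Thus ∫_0^1/2 u'(x) v'(x) dx = ∫_0^1/2 f(x) v(x) dx + [u'(x) v(x)]_0^1/2.
Choose V so that boundary terms are either known or forced to vanish.
Mixed BC: u(0) = 0 (Dirichlet) and u'(1/2) = -2 (Neumann). Define V = {v ∈ H^1(0, 1/2) : v(0) = 0}. Then [u' v]_0^1/2 = u'(1/2)·v(1/2) − u'(0)·0 = − 2·v(1/2).
Weak formulation: find u (satisfying any essential BC) such that ∫_0^1/2 u'(x) v'(x) dx = ∫_0^1/2 f v dx − 2·v(1/2) for all v ∈ V (Dirichlet at 0 absorbed into V; Neumann datum at x = 1/2 contributes the boundary term).
Substituting f(x) = 4*sin(2*π*x), the right-hand side is ∫_0^1/2 (4*sin(2*π*x)) v dx − 2·v(1/2).


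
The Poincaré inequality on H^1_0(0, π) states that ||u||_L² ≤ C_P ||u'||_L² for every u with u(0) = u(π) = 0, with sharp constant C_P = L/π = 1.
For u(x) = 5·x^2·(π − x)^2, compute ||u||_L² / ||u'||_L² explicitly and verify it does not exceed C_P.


||u||_L² / ||u'||_L² = sqrt(3)*π/6 < C_P = 1.

u(x) = 5·x^2·(π − x)^2, so u'(x) = 10*x*(x - π)*(2*x - π).
u(x) = 5·x^2·(π − x)^2 vanishes at x = 0 and x = π, so u ∈ H^1_0(0, π). Differentiate via the product rule and integrate the resulting polynomials term by term.
  ∫_0^π u² dx = ∫_0^π (25*x^8 - 100*π*x^7 + 150*π^2*x^6 - 100*π^3*x^5 + 25*π^4*x^4) dx. Term by term:
    ∫_0^π 25*x^8 dx = 25*π^9/9;  ∫_0^π -100*π*x^7 dx = -25*π^9/2;  ∫_0^π 150*π^2*x^6 dx = 150*π^9/7;
    ∫_0^π -100*π^3*x^5 dx = -50*π^9/3;  ∫_0^π 25*π^4*x^4 dx = 5*π^9.
  Sum: 25*π^9/9 − 25*π^9/2 + 150*π^9/7 − 50*π^9/3 + 5*π^9 = 5*π^9/126.
  ∫_0^π (u')² dx = ∫_0^π (400*x^6 - 1200*π*x^5 + 1300*π^2*x^4 - 600*π^3*x^3 + 100*π^4*x^2) dx. Term by term:
    ∫_0^π 400*x^6 dx = 400*π^7/7;  ∫_0^π -1200*π*x^5 dx = -200*π^7;  ∫_0^π 1300*π^2*x^4 dx = 260*π^7;
    ∫_0^π -600*π^3*x^3 dx = -150*π^7;  ∫_0^π 100*π^4*x^2 dx = 100*π^7/3.
  Sum: 400*π^7/7 − 200*π^7 + 260*π^7 − 150*π^7 + 100*π^7/3 = 10*π^7/21.
∫_0^π u² dx = 5*π^9/126, so ||u||_L² = sqrt(70)*π^(9/2)/42.
∫_0^π (u')² dx = 10*π^7/21, so ||u'||_L² = sqrt(210)*π^(7/2)/21.
Ratio ||u||_L² / ||u'||_L² = sqrt(3)*π/6.
Sharp Poincaré constant on H^1_0(0, π) is C_P = L/π = 1, achieved by sin(x).
A polynomial bump cannot attain the sharp Poincaré constant (only the first sine eigenfunction does), so the ratio is strictly less than C_P, consistent with ||u||_L² ≤ C_P ||u'||_L².


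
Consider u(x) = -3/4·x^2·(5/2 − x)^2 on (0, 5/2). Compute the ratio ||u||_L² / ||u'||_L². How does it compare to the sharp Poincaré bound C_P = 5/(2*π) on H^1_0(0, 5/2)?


||u||_L² / ||u'||_L² = 5*sqrt(3)/12 < C_P = 5/(2*π).

u(x) = -3/4·x^2·(5/2 − x)^2, so u'(x) = 3*x*(-8*x^2 + 30*x - 25)/8.
u(x) = -3/4·x^2·(5/2 − x)^2 vanishes at x = 0 and x = 5/2, so u ∈ H^1_0(0, 5/2). Differentiate via the product rule and integrate the resulting polynomials term by term.
  ∫_0^5/2 u² dx = ∫_0^5/2 (9*x^8/16 - 45*x^7/8 + 675*x^6/32 - 1125*x^5/32 + 5625*x^4/256) dx. Term by term:
    ∫_0^5/2 9*x^8/16 dx = 1953125/8192;  ∫_0^5/2 -45*x^7/8 dx = -17578125/16384;  ∫_0^5/2 675*x^6/32 dx = 52734375/28672;
    ∫_0^5/2 -1125*x^5/32 dx = -5859375/4096;  ∫_0^5/2 5625*x^4/256 dx = 3515625/8192.
  Sum: 1953125/8192 − 17578125/16384 + 52734375/28672 − 5859375/4096 + 3515625/8192 = 390625/114688.
  ∫_0^5/2 (u')² dx = ∫_0^5/2 (9*x^6 - 135*x^5/2 + 2925*x^4/16 - 3375*x^3/16 + 5625*x^2/64) dx. Term by term:
    ∫_0^5/2 9*x^6 dx = 703125/896;  ∫_0^5/2 -135*x^5/2 dx = -703125/256;  ∫_0^5/2 2925*x^4/16 dx = 1828125/512;
    ∫_0^5/2 -3375*x^3/16 dx = -2109375/1024;  ∫_0^5/2 5625*x^2/64 dx = 234375/512.
  Sum: 703125/896 − 703125/256 + 1828125/512 − 2109375/1024 + 234375/512 = 46875/7168.
∫_0^5/2 u² dx = 390625/114688, so ||u||_L² = 625*sqrt(7)/896.
∫_0^5/2 (u')² dx = 46875/7168, so ||u'||_L² = 125*sqrt(21)/224.
Ratio ||u||_L² / ||u'||_L² = 5*sqrt(3)/12.
Sharp Poincaré constant on H^1_0(0, 5/2) is C_P = L/π = 5/(2*π), achieved by sin(2*π/5·x).
A polynomial bump cannot attain the sharp Poincaré constant (only the first sine eigenfunction does), so the ratio is strictly less than C_P, consistent with ||u||_L² ≤ C_P ||u'||_L².


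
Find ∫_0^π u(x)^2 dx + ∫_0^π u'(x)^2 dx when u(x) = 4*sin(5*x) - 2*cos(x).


||u||_{H^1(0,π)}^2 = 212*π

u'(x) = 2*sin(x) + 20*cos(5*x).
Expand u² and (u')² and integrate term by term on (0, π), using: for integers n ≥ 1, ∫_0^π sin²(nx) dx = ∫_0^π cos²(nx) dx = π/2; for n ≠ n', ∫_0^π sin(nx)sin(n'x) dx = ∫_0^π cos(nx)cos(n'x) dx = 0; and by product-to-sum, ∫_0^π sin(nx)cos(n'x) dx = ½∫_0^π [sin((n+n')x) + sin((n−n')x)] dx, which is 0 when n+n' is even and 2n/(n²−n'²) when n+n' is odd (it need not vanish on (0, π)).
  u² squared terms: (-2)²·∫cos(x)² dx = 4·π/2 = 2*π;  (4)²·∫sin(5x)² dx = 16·π/2 = 8*π.
  u² cross terms: 2·(-2)·(4)·∫cos(x)·sin(5x) dx = -16·(0) = 0.
  So ∫_0^π u² dx = 2*π + 8*π + 0 = 10*π.
  (u')² squared terms: (2)²·∫sin(x)² dx = 4·π/2 = 2*π;  (20)²·∫cos(5x)² dx = 400·π/2 = 200*π.
  (u')² cross terms: 2·(2)·(20)·∫sin(x)·cos(5x) dx = 80·(0) = 0.
  So ∫_0^π (u')² dx = 2*π + 200*π + 0 = 202*π.
||u||_{H^1}^2 = (10*π) + (202*π) = 212*π.


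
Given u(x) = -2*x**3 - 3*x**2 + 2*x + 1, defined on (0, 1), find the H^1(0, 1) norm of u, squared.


||u||_{H^1}^2 = 2342/105

The H^1 norm (squared) on an interval (0, L) is
  ||u||_{H^1}^2 = ∫_0^L u(x)^2 dx + ∫_0^L u'(x)^2 dx.
Compute u'(x) = -6*x**2 - 6*x + 2.
Then u(x)^2 = 4*x**6 + 12*x**5 + x**4 - 16*x**3 - 2*x**2 + 4*x + 1 and u'(x)^2 = 36*x**4 + 72*x**3 + 12*x**2 - 24*x + 4.
Integrate each monomial from 0 to 1 using ∫_0^1 c·x^n dx = c·1^(n+1)/(n+1):
  ∫_0^1 u(x)^2 dx = ∫_0^1 (4*x^6 + 12*x^5 + x^4 - 16*x^3 - 2*x^2 + 4*x + 1) dx. Term by term:
    ∫_0^1 4*x^6 dx = 4/7;  ∫_0^1 12*x^5 dx = 2;  ∫_0^1 x^4 dx = 1/5;
    ∫_0^1 -16*x^3 dx = -4;  ∫_0^1 -2*x^2 dx = -2/3;  ∫_0^1 4*x dx = 2;
    ∫_0^1 1 dx = 1.
  Sum: 4/7 + 2 + 1/5 − 4 − 2/3 + 2 + 1 = 116/105.
  ∫_0^1 u'(x)^2 dx = ∫_0^1 (36*x^4 + 72*x^3 + 12*x^2 - 24*x + 4) dx. Term by term:
    ∫_0^1 36*x^4 dx = 36/5;  ∫_0^1 72*x^3 dx = 18;  ∫_0^1 12*x^2 dx = 4;
    ∫_0^1 -24*x dx = -12;  ∫_0^1 4 dx = 4.
  Sum: 36/5 + 18 + 4 − 12 + 4 = 106/5.
Adding: ||u||_{H^1}^2 = 116/105 + 106/5 = 2342/105.


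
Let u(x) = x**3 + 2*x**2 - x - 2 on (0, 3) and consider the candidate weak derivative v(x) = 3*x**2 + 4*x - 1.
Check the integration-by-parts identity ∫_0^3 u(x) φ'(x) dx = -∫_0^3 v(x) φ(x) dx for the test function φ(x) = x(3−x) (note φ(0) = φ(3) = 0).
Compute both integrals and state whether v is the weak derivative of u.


LHS = -1179/20, RHS = -1179/20. Yes, v = u' weakly.

u(x) = x**3 + 2*x**2 - x - 2, classical derivative u'(x) = 3*x**2 + 4*x - 1.
φ(x) = x(3−x), so φ'(x) = 3 - 2*x.
Note φ(0) = φ(3) = 0, so the boundary term u·φ vanishes.
LHS = ∫_0^3 u(x) φ'(x) dx = ∫_0^3 (-2*x^4 - x^3 + 8*x^2 + x - 6) dx. Term by term:
  ∫_0^3 -2*x^4 dx = -486/5;  ∫_0^3 -x^3 dx = -81/4;  ∫_0^3 8*x^2 dx = 72;
  ∫_0^3 x dx = 9/2;  ∫_0^3 -6 dx = -18.
Sum: -486/5 − 81/4 + 72 + 9/2 − 18 = -1179/20.
So LHS = -1179/20.
∫_0^3 v(x) φ(x) dx = ∫_0^3 (-3*x^4 + 5*x^3 + 13*x^2 - 3*x) dx. Term by term:
  ∫_0^3 -3*x^4 dx = -729/5;  ∫_0^3 5*x^3 dx = 405/4;  ∫_0^3 13*x^2 dx = 117;
  ∫_0^3 -3*x dx = -27/2.
Sum: -729/5 + 405/4 + 117 − 27/2 = 1179/20.
So RHS = -∫_0^3 v(x) φ(x) dx = -1179/20.
LHS = RHS, so the identity holds for this test φ.
Moreover u is smooth here and v(x) = u'(x) = 3*x**2 + 4*x - 1 pointwise, so the identity holds for every test function. Hence v is the weak derivative of u.


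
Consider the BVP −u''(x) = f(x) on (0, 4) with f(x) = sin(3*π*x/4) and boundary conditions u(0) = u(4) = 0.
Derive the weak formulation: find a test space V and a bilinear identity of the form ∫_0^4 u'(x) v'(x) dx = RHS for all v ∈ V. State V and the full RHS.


V = H^1_0(0, 4) (so v(0) = v(4) = 0); weak form: ∫_0^4 u'v' dx = ∫_0^4 (sin(3*π*x/4)) v dx for all v ∈ V.

Multiply both sides by a test function v and integrate from 0 to 4:
  ∫_0^4 −u''(x) v(x) dx = ∫_0^4 f(x) v(x) dx.
Integrate the LHS by parts once:
  ∫_0^4 −u'' v dx = −[u'(x) v(x)]_0^4 + ∫_0^4 u'(x) v'(x) dx.
Thus ∫_0^4 u'(x) v'(x) dx = ∫_0^4 f(x) v(x) dx + [u'(x) v(x)]_0^4.
Choose V so that boundary terms are either known or forced to vanish.
u is Dirichlet: u(0) = u(4) = 0. Let V = H^1_0(0, 4); then v(0) = v(4) = 0, and [u' v]_0^4 = 0.
Weak formulation: find u (satisfying any essential BC) such that ∫_0^4 u'(x) v'(x) dx = ∫_0^4 f v dx for all v ∈ V.
Substituting f(x) = sin(3*π*x/4), the right-hand side is ∫_0^4 (sin(3*π*x/4)) v dx.


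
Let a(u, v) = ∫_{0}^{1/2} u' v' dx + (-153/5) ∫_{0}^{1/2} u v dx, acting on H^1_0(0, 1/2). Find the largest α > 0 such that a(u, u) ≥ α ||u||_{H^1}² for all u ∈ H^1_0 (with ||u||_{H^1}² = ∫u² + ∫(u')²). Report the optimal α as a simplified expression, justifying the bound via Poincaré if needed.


α = (-153 + 20*π^2)/(5*(1 + 4*π^2))

Coercivity of a(·,·) on H^1_0(0, 1/2) means a(u, u) ≥ α ||u||_{H^1}² for every u ∈ H^1_0.
The interval has length L = 1/2, and Poincaré/coercivity depend only on L. Here a(u, u) = ∫(u')² + (-153/5)·∫u².
Here c = -153/5 < 0 with |c| < (π/L)² = 4*π^2, so coercivity still holds. The condition a(u,u) ≥ α||u||_{H^1}² reads (1−α)∫(u')² ≥ (α−c)∫u². Any admissible α is ≤ 1 (rapidly oscillating u have ∫u²/∫(u')² → 0), and α = 1 would force 0 ≥ (1−c)∫u², impossible since c < 1; so 1−α > 0. By the sharp Poincaré inequality on H^1_0 of an interval of length L, ∫(u')² ≥ (π/L)²∫u² with equality for the first sine mode sin(π(x−x₀)/L) (x₀ the left endpoint), so the inequality holds for all u iff (1−α)(π/L)² ≥ α − c, i.e. α ≤ ((π/L)² + c)/((π/L)² + 1) = (1 + c(L/π)²)/(1 + (L/π)²). (Direct route, valid since c ≤ 0: Poincaré gives c∫u² ≥ c(L/π)²∫(u')², so a(u,u) ≥ (1 + c(L/π)²)∫(u')², while ||u||_{H^1}² ≤ (1 + (L/π)²)∫(u')²; dividing yields the same α.) With (π/L)² = 4*π^2 and c = -153/5, the largest admissible constant is α = ((π/L)² + c)/((π/L)² + 1).
Simplifying, α = (-153 + 20*π^2)/(5*(1 + 4*π^2)).


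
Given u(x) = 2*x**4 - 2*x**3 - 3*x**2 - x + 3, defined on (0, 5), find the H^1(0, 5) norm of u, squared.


||u||_{H^1}^2 = 15491125/18

The H^1 norm (squared) on an interval (0, L) is
  ||u||_{H^1}^2 = ∫_0^L u(x)^2 dx + ∫_0^L u'(x)^2 dx.
Compute u'(x) = 8*x**3 - 6*x**2 - 6*x - 1.
Then u(x)^2 = 4*x**8 - 8*x**7 - 8*x**6 + 8*x**5 + 25*x**4 - 6*x**3 - 17*x**2 - 6*x + 9 and u'(x)^2 = 64*x**6 - 96*x**5 - 60*x**4 + 56*x**3 + 48*x**2 + 12*x + 1.
Integrate each monomial from 0 to 5 using ∫_0^5 c·x^n dx = c·5^(n+1)/(n+1):
  ∫_0^5 u(x)^2 dx = ∫_0^5 (4*x^8 - 8*x^7 - 8*x^6 + 8*x^5 + 25*x^4 - 6*x^3 - 17*x^2 - 6*x + 9) dx. Term by term:
    ∫_0^5 4*x^8 dx = 7812500/9;  ∫_0^5 -8*x^7 dx = -390625;  ∫_0^5 -8*x^6 dx = -625000/7;
    ∫_0^5 8*x^5 dx = 62500/3;  ∫_0^5 25*x^4 dx = 15625;  ∫_0^5 -6*x^3 dx = -1875/2;
    ∫_0^5 -17*x^2 dx = -2125/3;  ∫_0^5 -6*x dx = -75;  ∫_0^5 9 dx = 45.
  Sum: 7812500/9 − 390625 − 625000/7 + 62500/3 + 15625 − 1875/2 − 2125/3 − 75 + 45 = 53288845/126.
  ∫_0^5 u'(x)^2 dx = ∫_0^5 (64*x^6 - 96*x^5 - 60*x^4 + 56*x^3 + 48*x^2 + 12*x + 1) dx. Term by term:
    ∫_0^5 64*x^6 dx = 5000000/7;  ∫_0^5 -96*x^5 dx = -250000;  ∫_0^5 -60*x^4 dx = -37500;
    ∫_0^5 56*x^3 dx = 8750;  ∫_0^5 48*x^2 dx = 2000;  ∫_0^5 12*x dx = 150;
    ∫_0^5 1 dx = 5.
  Sum: 5000000/7 − 250000 − 37500 + 8750 + 2000 + 150 + 5 = 3063835/7.
Adding: ||u||_{H^1}^2 = 53288845/126 + 3063835/7 = 15491125/18.


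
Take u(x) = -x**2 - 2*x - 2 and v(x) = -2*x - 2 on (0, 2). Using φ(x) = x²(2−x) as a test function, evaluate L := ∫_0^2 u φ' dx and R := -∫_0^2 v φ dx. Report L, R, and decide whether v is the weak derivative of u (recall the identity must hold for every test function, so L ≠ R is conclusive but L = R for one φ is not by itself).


LHS = 88/15, RHS = 88/15. Yes, v = u' weakly.

u(x) = -x**2 - 2*x - 2, classical derivative u'(x) = -2*x - 2.
φ(x) = x²(2−x), so φ'(x) = x*(4 - 3*x).
Note φ(0) = φ(2) = 0, so the boundary term u·φ vanishes.
LHS = ∫_0^2 u(x) φ'(x) dx = ∫_0^2 (3*x^4 + 2*x^3 - 2*x^2 - 8*x) dx. Term by term:
  ∫_0^2 3*x^4 dx = 96/5;  ∫_0^2 2*x^3 dx = 8;  ∫_0^2 -2*x^2 dx = -16/3;
  ∫_0^2 -8*x dx = -16.
Sum: 96/5 + 8 − 16/3 − 16 = 88/15.
So LHS = 88/15.
∫_0^2 v(x) φ(x) dx = ∫_0^2 (2*x^4 - 2*x^3 - 4*x^2) dx. Term by term:
  ∫_0^2 2*x^4 dx = 64/5;  ∫_0^2 -2*x^3 dx = -8;  ∫_0^2 -4*x^2 dx = -32/3.
Sum: 64/5 − 8 − 32/3 = -88/15.
So RHS = -∫_0^2 v(x) φ(x) dx = 88/15.
LHS = RHS, so the identity holds for this test φ.
Moreover u is smooth here and v(x) = u'(x) = -2*x - 2 pointwise, so the identity holds for every test function. Hence v is the weak derivative of u.


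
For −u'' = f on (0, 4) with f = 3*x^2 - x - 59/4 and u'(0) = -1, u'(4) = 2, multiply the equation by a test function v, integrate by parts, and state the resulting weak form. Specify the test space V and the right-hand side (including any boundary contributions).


V = H^1(0, 4) (v unrestricted at boundary; u is determined up to an additive constant); weak form: ∫_0^4 u'v' dx = ∫_0^4 (3*x^2 - x - 59/4) v dx + 2·v(4) + v(0) for all v ∈ V.

Multiply both sides by a test function v and integrate from 0 to 4:
  ∫_0^4 −u''(x) v(x) dx = ∫_0^4 f(x) v(x) dx.
Integrate the LHS by parts once:
  ∫_0^4 −u'' v dx = −[u'(x) v(x)]_0^4 + ∫_0^4 u'(x) v'(x) dx.
Thus ∫_0^4 u'(x) v'(x) dx = ∫_0^4 f(x) v(x) dx + [u'(x) v(x)]_0^4.
Choose V so that boundary terms are either known or forced to vanish.
u has inhomogeneous Neumann u'(0) = -1, u'(4) = 2. [u' v]_0^4 = (2)·v(4) − (-1)·v(0) = 2·v(4) + v(0). Take V = H^1(0, 4); boundary term becomes part of RHS.
Weak formulation: find u (satisfying any essential BC) such that ∫_0^4 u'(x) v'(x) dx = ∫_0^4 f v dx + 2·v(4) + v(0) for all v ∈ V (Neumann data are natural BCs: they enter the RHS as boundary terms).
Substituting f(x) = 3*x^2 - x - 59/4, the right-hand side is ∫_0^4 (3*x^2 - x - 59/4) v dx + 2·v(4) + v(0).
Compatibility check (pure Neumann): taking v ≡ 1 ∈ V gives 0 = ∫_0^4 f dx + (2) − (-1), i.e. ∫_0^4 f dx must equal u'(0) − u'(4) = -3. Indeed ∫_0^4 (3*x^2 - x - 59/4) dx = -3, so the data are compatible. The solution is then unique only up to an additive constant (fix it e.g. by requiring ∫_0^4 u dx = 0).


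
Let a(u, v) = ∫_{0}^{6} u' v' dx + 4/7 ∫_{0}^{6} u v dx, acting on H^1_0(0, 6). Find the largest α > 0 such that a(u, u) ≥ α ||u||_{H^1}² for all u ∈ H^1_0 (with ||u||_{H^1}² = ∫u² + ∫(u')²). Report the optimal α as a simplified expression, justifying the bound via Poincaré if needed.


α = (π^2 + 144/7)/(π^2 + 36)

Coercivity of a(·,·) on H^1_0(0, 6) means a(u, u) ≥ α ||u||_{H^1}² for every u ∈ H^1_0.
The interval has length L = 6, and Poincaré/coercivity depend only on L. Here a(u, u) = ∫(u')² + (4/7)·∫u².
Here 0 < c = 4/7 < 1. The condition a(u,u) ≥ α||u||_{H^1}² reads (1−α)∫(u')² ≥ (α−c)∫u². Any admissible α is ≤ 1 (rapidly oscillating u have ∫u²/∫(u')² → 0), and α = 1 would force 0 ≥ (1−c)∫u², impossible since c < 1; so 1−α > 0. By the sharp Poincaré inequality on H^1_0 of an interval of length L, ∫(u')² ≥ (π/L)²∫u² with equality for the first sine mode sin(π(x−x₀)/L) (x₀ the left endpoint), so the inequality holds for all u iff (1−α)(π/L)² ≥ α − c, i.e. α ≤ ((π/L)² + c)/((π/L)² + 1) = (1 + c(L/π)²)/(1 + (L/π)²). With (π/L)² = π^2/36 and c = 4/7, the largest admissible constant is α = ((π/L)² + c)/((π/L)² + 1).
Simplifying, α = (π^2 + 144/7)/(π^2 + 36).


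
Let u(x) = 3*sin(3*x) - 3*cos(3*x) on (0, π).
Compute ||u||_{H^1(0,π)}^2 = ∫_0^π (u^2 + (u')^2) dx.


||u||_{H^1(0,π)}^2 = 90*π

u'(x) = 9*sin(3*x) + 9*cos(3*x).
Expand u² and (u')² and integrate term by term on (0, π), using: for integers n ≥ 1, ∫_0^π sin²(nx) dx = ∫_0^π cos²(nx) dx = π/2; for n ≠ n', ∫_0^π sin(nx)sin(n'x) dx = ∫_0^π cos(nx)cos(n'x) dx = 0; and by product-to-sum, ∫_0^π sin(nx)cos(n'x) dx = ½∫_0^π [sin((n+n')x) + sin((n−n')x)] dx, which is 0 when n+n' is even and 2n/(n²−n'²) when n+n' is odd (it need not vanish on (0, π)).
  u² squared terms: (-3)²·∫cos(3x)² dx = 9·π/2 = 9*π/2;  (3)²·∫sin(3x)² dx = 9·π/2 = 9*π/2.
  u² cross terms: 2·(-3)·(3)·∫cos(3x)·sin(3x) dx = -18·(0) = 0.
  So ∫_0^π u² dx = 9*π/2 + 9*π/2 + 0 = 9*π.
  (u')² squared terms: (9)²·∫cos(3x)² dx = 81·π/2 = 81*π/2;  (9)²·∫sin(3x)² dx = 81·π/2 = 81*π/2.
  (u')² cross terms: 2·(9)·(9)·∫cos(3x)·sin(3x) dx = 162·(0) = 0.
  So ∫_0^π (u')² dx = 81*π/2 + 81*π/2 + 0 = 81*π.
||u||_{H^1}^2 = (9*π) + (81*π) = 90*π.


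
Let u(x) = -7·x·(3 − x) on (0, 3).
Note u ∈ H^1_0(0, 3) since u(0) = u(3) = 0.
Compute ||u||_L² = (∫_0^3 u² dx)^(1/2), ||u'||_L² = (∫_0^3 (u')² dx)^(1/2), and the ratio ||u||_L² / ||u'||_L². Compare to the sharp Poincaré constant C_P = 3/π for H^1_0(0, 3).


||u||_L² / ||u'||_L² = 3*sqrt(10)/10 < C_P = 3/π.

u(x) = -7·x·(3 − x), so u'(x) = 14*x - 21.
u(x) = -7·x·(3 − x) vanishes at x = 0 and x = 3, so u ∈ H^1_0(0, 3). Differentiate via the product rule and integrate the resulting polynomials term by term.
  ∫_0^3 u² dx = ∫_0^3 (49*x^4 - 294*x^3 + 441*x^2) dx. Term by term:
    ∫_0^3 49*x^4 dx = 11907/5;  ∫_0^3 -294*x^3 dx = -11907/2;  ∫_0^3 441*x^2 dx = 3969.
  Sum: 11907/5 − 11907/2 + 3969 = 3969/10.
  ∫_0^3 (u')² dx = ∫_0^3 (196*x^2 - 588*x + 441) dx. Term by term:
    ∫_0^3 196*x^2 dx = 1764;  ∫_0^3 -588*x dx = -2646;  ∫_0^3 441 dx = 1323.
  Sum: 1764 − 2646 + 1323 = 441.
∫_0^3 u² dx = 3969/10, so ||u||_L² = 63*sqrt(10)/10.
∫_0^3 (u')² dx = 441, so ||u'||_L² = 21.
Ratio ||u||_L² / ||u'||_L² = 3*sqrt(10)/10.
Sharp Poincaré constant on H^1_0(0, 3) is C_P = L/π = 3/π, achieved by sin(π/3·x).
A polynomial bump cannot attain the sharp Poincaré constant (only the first sine eigenfunction does), so the ratio is strictly less than C_P, consistent with ||u||_L² ≤ C_P ||u'||_L².


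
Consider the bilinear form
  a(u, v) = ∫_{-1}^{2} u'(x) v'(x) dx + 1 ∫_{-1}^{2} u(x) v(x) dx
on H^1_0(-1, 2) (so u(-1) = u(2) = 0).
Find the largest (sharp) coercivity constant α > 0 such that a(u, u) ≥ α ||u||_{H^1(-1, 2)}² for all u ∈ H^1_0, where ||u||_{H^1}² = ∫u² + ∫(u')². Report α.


α = 1

Coercivity of a(·,·) on H^1_0(-1, 2) means a(u, u) ≥ α ||u||_{H^1}² for every u ∈ H^1_0.
The interval has length L = 3, and Poincaré/coercivity depend only on L. Here a(u, u) = ∫(u')² + (1)·∫u².
Here c = 1 ≥ 1, so a(u,u) = ∫(u')² + c∫u² ≥ ∫(u')² + ∫u² = ||u||_{H^1}², i.e. α = 1 works. No larger α is possible: a(u,u) ≥ α||u||_{H^1}² means (1−α)∫(u')² ≥ (α−c)∫u², and for the modes u_n = sin(nπ(x−x₀)/L) (x₀ the left endpoint) one has ∫u_n²/∫(u_n')² = (L/(nπ))² → 0, so a(u_n,u_n)/||u_n||_{H^1}² → 1. Hence the optimal constant is α = 1.
Therefore α = 1.


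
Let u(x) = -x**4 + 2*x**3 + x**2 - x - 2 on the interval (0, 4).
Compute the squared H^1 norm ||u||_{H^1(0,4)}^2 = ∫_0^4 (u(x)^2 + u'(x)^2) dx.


||u||_{H^1}^2 = 4823132/315

The H^1 norm (squared) on an interval (0, L) is
  ||u||_{H^1}^2 = ∫_0^L u(x)^2 dx + ∫_0^L u'(x)^2 dx.
Compute u'(x) = -4*x**3 + 6*x**2 + 2*x - 1.
Then u(x)^2 = x**8 - 4*x**7 + 2*x**6 + 6*x**5 + x**4 - 10*x**3 - 3*x**2 + 4*x + 4 and u'(x)^2 = 16*x**6 - 48*x**5 + 20*x**4 + 32*x**3 - 8*x**2 - 4*x + 1.
Integrate each monomial from 0 to 4 using ∫_0^4 c·x^n dx = c·4^(n+1)/(n+1):
  ∫_0^4 u(x)^2 dx = ∫_0^4 (x^8 - 4*x^7 + 2*x^6 + 6*x^5 + x^4 - 10*x^3 - 3*x^2 + 4*x + 4) dx. Term by term:
    ∫_0^4 x^8 dx = 262144/9;  ∫_0^4 -4*x^7 dx = -32768;  ∫_0^4 2*x^6 dx = 32768/7;
    ∫_0^4 6*x^5 dx = 4096;  ∫_0^4 x^4 dx = 1024/5;  ∫_0^4 -10*x^3 dx = -640;
    ∫_0^4 -3*x^2 dx = -64;  ∫_0^4 4*x dx = 32;  ∫_0^4 4 dx = 16.
  Sum: 262144/9 − 32768 + 32768/7 + 4096 + 1024/5 − 640 − 64 + 32 + 16 = 1475792/315.
  ∫_0^4 u'(x)^2 dx = ∫_0^4 (16*x^6 - 48*x^5 + 20*x^4 + 32*x^3 - 8*x^2 - 4*x + 1) dx. Term by term:
    ∫_0^4 16*x^6 dx = 262144/7;  ∫_0^4 -48*x^5 dx = -32768;  ∫_0^4 20*x^4 dx = 4096;
    ∫_0^4 32*x^3 dx = 2048;  ∫_0^4 -8*x^2 dx = -512/3;  ∫_0^4 -4*x dx = -32;
    ∫_0^4 1 dx = 4.
  Sum: 262144/7 − 32768 + 4096 + 2048 − 512/3 − 32 + 4 = 223156/21.
Adding: ||u||_{H^1}^2 = 1475792/315 + 223156/21 = 4823132/315.


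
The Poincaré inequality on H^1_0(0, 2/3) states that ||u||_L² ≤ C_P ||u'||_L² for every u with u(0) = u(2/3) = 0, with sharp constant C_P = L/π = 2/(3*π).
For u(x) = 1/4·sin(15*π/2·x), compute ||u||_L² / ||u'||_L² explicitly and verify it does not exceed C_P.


||u||_L² / ||u'||_L² = 2/(15*π) < C_P = 2/(3*π).

u(x) = 1/4·sin(15*π/2·x), so u'(x) = 15*π*cos(15*π*x/2)/8.
Writing u(x) = A·sin(kπx/L) with A = 1/4 and k = 5, use ∫_0^L sin²(kπx/L) dx = L/2 and ∫_0^L cos²(kπx/L) dx = L/2.
u² = 1/16·sin²(15*π/2·x) and (u')² = 225*π^2/64·cos²(15*π/2·x), and each of sin², cos² integrates to L/2 = 1/3 over (0, 2/3).
∫_0^2/3 u² dx = 1/48, so ||u||_L² = sqrt(3)/12.
∫_0^2/3 (u')² dx = 75*π^2/64, so ||u'||_L² = 5*sqrt(3)*π/8.
Ratio ||u||_L² / ||u'||_L² = 2/(15*π).
Sharp Poincaré constant on H^1_0(0, 2/3) is C_P = L/π = 2/(3*π), achieved by sin(3*π/2·x).
This is the k = 5 harmonic; the ratio L/(kπ) is strictly less than C_P = L/π, consistent with the sharp inequality ||u||_L² ≤ C_P ||u'||_L².


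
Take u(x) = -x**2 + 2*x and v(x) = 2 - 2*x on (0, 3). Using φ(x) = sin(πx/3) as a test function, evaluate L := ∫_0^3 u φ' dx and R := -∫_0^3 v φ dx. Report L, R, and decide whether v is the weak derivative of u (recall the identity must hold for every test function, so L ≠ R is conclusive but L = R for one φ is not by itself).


LHS = 6/π, RHS = 6/π. Yes, v = u' weakly.

u(x) = -x**2 + 2*x, classical derivative u'(x) = 2 - 2*x.
φ(x) = sin(πx/3), so φ'(x) = π*cos(π*x/3)/3.
Note φ(0) = φ(3) = 0, so the boundary term u·φ vanishes.
LHS = ∫_0^3 u(x) φ'(x) dx = ∫_0^3 (-π*x^2*cos(π*x/3)/3 + 2*π*x*cos(π*x/3)/3) dx. Term by term:
  ∫_0^3 -π*x^2*cos(π*x/3)/3 dx = 18/π;  ∫_0^3 2*π*x*cos(π*x/3)/3 dx = -12/π.
Sum: 18/π − 12/π = 6/π.
So LHS = 6/π.
∫_0^3 v(x) φ(x) dx = ∫_0^3 (-2*x*sin(π*x/3) + 2*sin(π*x/3)) dx. Term by term:
  ∫_0^3 2*sin(π*x/3) dx = 12/π;  ∫_0^3 -2*x*sin(π*x/3) dx = -18/π.
Sum: 12/π − 18/π = -6/π.
So RHS = -∫_0^3 v(x) φ(x) dx = 6/π.
LHS = RHS, so the identity holds for this test φ.
Moreover u is smooth here and v(x) = u'(x) = 2 - 2*x pointwise, so the identity holds for every test function. Hence v is the weak derivative of u.


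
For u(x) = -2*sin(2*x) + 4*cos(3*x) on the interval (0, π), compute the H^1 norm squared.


||u||_{H^1(0,π)}^2 = 128 + 90*π

u'(x) = -12*sin(3*x) - 4*cos(2*x).
Expand u² and (u')² and integrate term by term on (0, π), using: for integers n ≥ 1, ∫_0^π sin²(nx) dx = ∫_0^π cos²(nx) dx = π/2; for n ≠ n', ∫_0^π sin(nx)sin(n'x) dx = ∫_0^π cos(nx)cos(n'x) dx = 0; and by product-to-sum, ∫_0^π sin(nx)cos(n'x) dx = ½∫_0^π [sin((n+n')x) + sin((n−n')x)] dx, which is 0 when n+n' is even and 2n/(n²−n'²) when n+n' is odd (it need not vanish on (0, π)).
  u² squared terms: (-2)²·∫sin(2x)² dx = 4·π/2 = 2*π;  (4)²·∫cos(3x)² dx = 16·π/2 = 8*π.
  u² cross terms: 2·(-2)·(4)·∫sin(2x)·cos(3x) dx = -16·(-4/5) = 64/5.
  So ∫_0^π u² dx = 2*π + 8*π + 64/5 = 64/5 + 10*π.
  (u')² squared terms: (-12)²·∫sin(3x)² dx = 144·π/2 = 72*π;  (-4)²·∫cos(2x)² dx = 16·π/2 = 8*π.
  (u')² cross terms: 2·(-12)·(-4)·∫sin(3x)·cos(2x) dx = 96·(6/5) = 576/5.
  So ∫_0^π (u')² dx = 72*π + 8*π + 576/5 = 576/5 + 80*π.
||u||_{H^1}^2 = (64/5 + 10*π) + (576/5 + 80*π) = 128 + 90*π.


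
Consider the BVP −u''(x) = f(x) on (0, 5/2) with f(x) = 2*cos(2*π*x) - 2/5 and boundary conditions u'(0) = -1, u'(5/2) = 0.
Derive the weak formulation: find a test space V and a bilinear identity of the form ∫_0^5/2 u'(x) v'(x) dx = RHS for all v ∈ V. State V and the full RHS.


V = H^1(0, 5/2) (v unrestricted at boundary; u is determined up to an additive constant); weak form: ∫_0^5/2 u'v' dx = ∫_0^5/2 (2*cos(2*π*x) - 2/5) v dx + v(0) for all v ∈ V.

Multiply both sides by a test function v and integrate from 0 to 5/2:
  ∫_0^5/2 −u''(x) v(x) dx = ∫_0^5/2 f(x) v(x) dx.
Integrate the LHS by parts once:
  ∫_0^5/2 −u'' v dx = −[u'(x) v(x)]_0^5/2 + ∫_0^5/2 u'(x) v'(x) dx.
Thus ∫_0^5/2 u'(x) v'(x) dx = ∫_0^5/2 f(x) v(x) dx + [u'(x) v(x)]_0^5/2.
Choose V so that boundary terms are either known or forced to vanish.
u has inhomogeneous Neumann u'(0) = -1, u'(5/2) = 0. [u' v]_0^5/2 = (0)·v(5/2) − (-1)·v(0) = v(0). Take V = H^1(0, 5/2); boundary term becomes part of RHS.
Weak formulation: find u (satisfying any essential BC) such that ∫_0^5/2 u'(x) v'(x) dx = ∫_0^5/2 f v dx + v(0) for all v ∈ V (Neumann data are natural BCs: they enter the RHS as boundary terms).
Substituting f(x) = 2*cos(2*π*x) - 2/5, the right-hand side is ∫_0^5/2 (2*cos(2*π*x) - 2/5) v dx + v(0).
Compatibility check (pure Neumann): taking v ≡ 1 ∈ V gives 0 = ∫_0^5/2 f dx + (0) − (-1), i.e. ∫_0^5/2 f dx must equal u'(0) − u'(5/2) = -1. Indeed ∫_0^5/2 (2*cos(2*π*x) - 2/5) dx = -1, so the data are compatible. The solution is then unique only up to an additive constant (fix it e.g. by requiring ∫_0^5/2 u dx = 0).


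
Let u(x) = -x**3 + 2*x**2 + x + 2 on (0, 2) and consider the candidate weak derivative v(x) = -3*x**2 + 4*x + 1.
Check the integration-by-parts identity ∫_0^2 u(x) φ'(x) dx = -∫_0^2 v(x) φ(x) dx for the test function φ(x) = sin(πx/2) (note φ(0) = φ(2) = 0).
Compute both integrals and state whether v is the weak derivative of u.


LHS = -96/π^3 + 4/π, RHS = -96/π^3 + 4/π. Yes, v = u' weakly.

u(x) = -x**3 + 2*x**2 + x + 2, classical derivative u'(x) = -3*x**2 + 4*x + 1.
φ(x) = sin(πx/2), so φ'(x) = π*cos(π*x/2)/2.
Note φ(0) = φ(2) = 0, so the boundary term u·φ vanishes.
LHS = ∫_0^2 u(x) φ'(x) dx = ∫_0^2 (-π*x^3*cos(π*x/2)/2 + π*x^2*cos(π*x/2) + π*x*cos(π*x/2)/2 + π*cos(π*x/2)) dx. Term by term:
  ∫_0^2 π*cos(π*x/2) dx = 0;  ∫_0^2 π*x^2*cos(π*x/2) dx = -16/π;  ∫_0^2 π*x*cos(π*x/2)/2 dx = -4/π;
  ∫_0^2 -π*x^3*cos(π*x/2)/2 dx = -96/π^3 + 24/π.
Sum: 0 − 16/π − 4/π + -96/π^3 + 24/π = -96/π^3 + 4/π.
So LHS = -96/π^3 + 4/π.
∫_0^2 v(x) φ(x) dx = ∫_0^2 (-3*x^2*sin(π*x/2) + 4*x*sin(π*x/2) + sin(π*x/2)) dx. Term by term:
  ∫_0^2 -3*x^2*sin(π*x/2) dx = -24/π + 96/π^3;  ∫_0^2 4*x*sin(π*x/2) dx = 16/π;  ∫_0^2 sin(π*x/2) dx = 4/π.
Sum: -24/π + 96/π^3 + 16/π + 4/π = -4/π + 96/π^3.
So RHS = -∫_0^2 v(x) φ(x) dx = -96/π^3 + 4/π.
LHS = RHS, so the identity holds for this test φ.
Moreover u is smooth here and v(x) = u'(x) = -3*x**2 + 4*x + 1 pointwise, so the identity holds for every test function. Hence v is the weak derivative of u.


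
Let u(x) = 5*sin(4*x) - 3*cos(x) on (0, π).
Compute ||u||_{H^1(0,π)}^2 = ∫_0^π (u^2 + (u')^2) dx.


||u||_{H^1(0,π)}^2 = -32 + 443*π/2

u'(x) = 3*sin(x) + 20*cos(4*x).
Expand u² and (u')² and integrate term by term on (0, π), using: for integers n ≥ 1, ∫_0^π sin²(nx) dx = ∫_0^π cos²(nx) dx = π/2; for n ≠ n', ∫_0^π sin(nx)sin(n'x) dx = ∫_0^π cos(nx)cos(n'x) dx = 0; and by product-to-sum, ∫_0^π sin(nx)cos(n'x) dx = ½∫_0^π [sin((n+n')x) + sin((n−n')x)] dx, which is 0 when n+n' is even and 2n/(n²−n'²) when n+n' is odd (it need not vanish on (0, π)).
  u² squared terms: (-3)²·∫cos(x)² dx = 9·π/2 = 9*π/2;  (5)²·∫sin(4x)² dx = 25·π/2 = 25*π/2.
  u² cross terms: 2·(-3)·(5)·∫cos(x)·sin(4x) dx = -30·(8/15) = -16.
  So ∫_0^π u² dx = 9*π/2 + 25*π/2 − 16 = -16 + 17*π.
  (u')² squared terms: (3)²·∫sin(x)² dx = 9·π/2 = 9*π/2;  (20)²·∫cos(4x)² dx = 400·π/2 = 200*π.
  (u')² cross terms: 2·(3)·(20)·∫sin(x)·cos(4x) dx = 120·(-2/15) = -16.
  So ∫_0^π (u')² dx = 9*π/2 + 200*π − 16 = -16 + 409*π/2.
||u||_{H^1}^2 = (-16 + 17*π) + (-16 + 409*π/2) = -32 + 443*π/2.


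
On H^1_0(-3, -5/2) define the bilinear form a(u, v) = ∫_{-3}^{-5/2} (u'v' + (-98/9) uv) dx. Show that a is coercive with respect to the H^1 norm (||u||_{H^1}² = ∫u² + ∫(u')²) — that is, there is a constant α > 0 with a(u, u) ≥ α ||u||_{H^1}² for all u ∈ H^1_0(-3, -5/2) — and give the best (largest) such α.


α = 2*(-49 + 18*π^2)/(9*(1 + 4*π^2))

Coercivity of a(·,·) on H^1_0(-3, -5/2) means a(u, u) ≥ α ||u||_{H^1}² for every u ∈ H^1_0.
The interval has length L = 1/2, and Poincaré/coercivity depend only on L. Here a(u, u) = ∫(u')² + (-98/9)·∫u².
Here c = -98/9 < 0 with |c| < (π/L)² = 4*π^2, so coercivity still holds. The condition a(u,u) ≥ α||u||_{H^1}² reads (1−α)∫(u')² ≥ (α−c)∫u². Any admissible α is ≤ 1 (rapidly oscillating u have ∫u²/∫(u')² → 0), and α = 1 would force 0 ≥ (1−c)∫u², impossible since c < 1; so 1−α > 0. By the sharp Poincaré inequality on H^1_0 of an interval of length L, ∫(u')² ≥ (π/L)²∫u² with equality for the first sine mode sin(π(x−x₀)/L) (x₀ the left endpoint), so the inequality holds for all u iff (1−α)(π/L)² ≥ α − c, i.e. α ≤ ((π/L)² + c)/((π/L)² + 1) = (1 + c(L/π)²)/(1 + (L/π)²). (Direct route, valid since c ≤ 0: Poincaré gives c∫u² ≥ c(L/π)²∫(u')², so a(u,u) ≥ (1 + c(L/π)²)∫(u')², while ||u||_{H^1}² ≤ (1 + (L/π)²)∫(u')²; dividing yields the same α.) With (π/L)² = 4*π^2 and c = -98/9, the largest admissible constant is α = ((π/L)² + c)/((π/L)² + 1).
Simplifying, α = 2*(-49 + 18*π^2)/(9*(1 + 4*π^2)).


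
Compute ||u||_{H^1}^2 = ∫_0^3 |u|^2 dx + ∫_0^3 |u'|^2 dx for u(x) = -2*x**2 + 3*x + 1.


||u||_{H^1}^2 = 447/5

The H^1 norm (squared) on an interval (0, L) is
  ||u||_{H^1}^2 = ∫_0^L u(x)^2 dx + ∫_0^L u'(x)^2 dx.
Compute u'(x) = 3 - 4*x.
Then u(x)^2 = 4*x**4 - 12*x**3 + 5*x**2 + 6*x + 1 and u'(x)^2 = 16*x**2 - 24*x + 9.
Integrate each monomial from 0 to 3 using ∫_0^3 c·x^n dx = c·3^(n+1)/(n+1):
  ∫_0^3 u(x)^2 dx = ∫_0^3 (4*x^4 - 12*x^3 + 5*x^2 + 6*x + 1) dx. Term by term:
    ∫_0^3 4*x^4 dx = 972/5;  ∫_0^3 -12*x^3 dx = -243;  ∫_0^3 5*x^2 dx = 45;
    ∫_0^3 6*x dx = 27;  ∫_0^3 1 dx = 3.
  Sum: 972/5 − 243 + 45 + 27 + 3 = 132/5.
  ∫_0^3 u'(x)^2 dx = ∫_0^3 (16*x^2 - 24*x + 9) dx. Term by term:
    ∫_0^3 16*x^2 dx = 144;  ∫_0^3 -24*x dx = -108;  ∫_0^3 9 dx = 27.
  Sum: 144 − 108 + 27 = 63.
Adding: ||u||_{H^1}^2 = 132/5 + 63 = 447/5.


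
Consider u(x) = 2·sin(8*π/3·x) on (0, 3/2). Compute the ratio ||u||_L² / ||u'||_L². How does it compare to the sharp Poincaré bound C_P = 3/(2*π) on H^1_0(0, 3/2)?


||u||_L² / ||u'||_L² = 3/(8*π) < C_P = 3/(2*π).

u(x) = 2·sin(8*π/3·x), so u'(x) = 16*π*cos(8*π*x/3)/3.
Writing u(x) = A·sin(kπx/L) with A = 2 and k = 4, use ∫_0^L sin²(kπx/L) dx = L/2 and ∫_0^L cos²(kπx/L) dx = L/2.
u² = 4·sin²(8*π/3·x) and (u')² = 256*π^2/9·cos²(8*π/3·x), and each of sin², cos² integrates to L/2 = 3/4 over (0, 3/2).
∫_0^3/2 u² dx = 3, so ||u||_L² = sqrt(3).
∫_0^3/2 (u')² dx = 64*π^2/3, so ||u'||_L² = 8*sqrt(3)*π/3.
Ratio ||u||_L² / ||u'||_L² = 3/(8*π).
Sharp Poincaré constant on H^1_0(0, 3/2) is C_P = L/π = 3/(2*π), achieved by sin(2*π/3·x).
This is the k = 4 harmonic; the ratio L/(kπ) is strictly less than C_P = L/π, consistent with the sharp inequality ||u||_L² ≤ C_P ||u'||_L².


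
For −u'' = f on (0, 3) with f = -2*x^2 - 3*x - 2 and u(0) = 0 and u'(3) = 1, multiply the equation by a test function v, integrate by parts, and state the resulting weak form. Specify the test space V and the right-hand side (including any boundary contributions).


V = {v ∈ H^1(0, 3) : v(0) = 0} (test functions vanish at x = 0 where u is specified); weak form: ∫_0^3 u'v' dx = ∫_0^3 (-2*x^2 - 3*x - 2) v dx + v(3) for all v ∈ V.

Multiply both sides by a test function v and integrate from 0 to 3:
  ∫_0^3 −u''(x) v(x) dx = ∫_0^3 f(x) v(x) dx.
Integrate the LHS by parts once:
  ∫_0^3 −u'' v dx = −[u'(x) v(x)]_0^3 + ∫_0^3 u'(x) v'(x) dx.
Thus ∫_0^3 u'(x) v'(x) dx = ∫_0^3 f(x) v(x) dx + [u'(x) v(x)]_0^3.
Choose V so that boundary terms are either known or forced to vanish.
Mixed BC: u(0) = 0 (Dirichlet) and u'(3) = 1 (Neumann). Define V = {v ∈ H^1(0, 3) : v(0) = 0}. Then [u' v]_0^3 = u'(3)·v(3) − u'(0)·0 = v(3).
Weak formulation: find u (satisfying any essential BC) such that ∫_0^3 u'(x) v'(x) dx = ∫_0^3 f v dx + v(3) for all v ∈ V (Dirichlet at 0 absorbed into V; Neumann datum at x = 3 contributes the boundary term).
Substituting f(x) = -2*x^2 - 3*x - 2, the right-hand side is ∫_0^3 (-2*x^2 - 3*x - 2) v dx + v(3).


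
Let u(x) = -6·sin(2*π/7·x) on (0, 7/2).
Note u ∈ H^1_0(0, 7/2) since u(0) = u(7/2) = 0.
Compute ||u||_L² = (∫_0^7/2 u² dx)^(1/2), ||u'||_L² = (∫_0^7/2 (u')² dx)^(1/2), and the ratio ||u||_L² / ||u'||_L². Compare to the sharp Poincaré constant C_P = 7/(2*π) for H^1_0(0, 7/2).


||u||_L² / ||u'||_L² = 7/(2*π) = C_P.

u(x) = -6·sin(2*π/7·x), so u'(x) = -12*π*cos(2*π*x/7)/7.
Writing u(x) = A·sin(kπx/L) with A = -6 and k = 1, use ∫_0^L sin²(kπx/L) dx = L/2 and ∫_0^L cos²(kπx/L) dx = L/2.
u² = 36·sin²(2*π/7·x) and (u')² = 144*π^2/49·cos²(2*π/7·x), and each of sin², cos² integrates to L/2 = 7/4 over (0, 7/2).
∫_0^7/2 u² dx = 63, so ||u||_L² = 3*sqrt(7).
∫_0^7/2 (u')² dx = 36*π^2/7, so ||u'||_L² = 6*sqrt(7)*π/7.
Ratio ||u||_L² / ||u'||_L² = 7/(2*π).
Sharp Poincaré constant on H^1_0(0, 7/2) is C_P = L/π = 7/(2*π), achieved by sin(2*π/7·x).
This is the k = 1 eigenfunction (up to amplitude), so the ratio equals the sharp Poincaré constant exactly.


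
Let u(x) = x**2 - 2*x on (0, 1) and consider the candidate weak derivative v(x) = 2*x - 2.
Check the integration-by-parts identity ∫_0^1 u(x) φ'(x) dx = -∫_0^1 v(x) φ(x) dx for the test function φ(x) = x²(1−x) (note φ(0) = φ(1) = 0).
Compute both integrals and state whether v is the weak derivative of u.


LHS = 1/15, RHS = 1/15. Yes, v = u' weakly.

u(x) = x**2 - 2*x, classical derivative u'(x) = 2*x - 2.
φ(x) = x²(1−x), so φ'(x) = x*(2 - 3*x).
Note φ(0) = φ(1) = 0, so the boundary term u·φ vanishes.
LHS = ∫_0^1 u(x) φ'(x) dx = ∫_0^1 (-3*x^4 + 8*x^3 - 4*x^2) dx. Term by term:
  ∫_0^1 -3*x^4 dx = -3/5;  ∫_0^1 8*x^3 dx = 2;  ∫_0^1 -4*x^2 dx = -4/3.
Sum: -3/5 + 2 − 4/3 = 1/15.
So LHS = 1/15.
∫_0^1 v(x) φ(x) dx = ∫_0^1 (-2*x^4 + 4*x^3 - 2*x^2) dx. Term by term:
  ∫_0^1 -2*x^4 dx = -2/5;  ∫_0^1 4*x^3 dx = 1;  ∫_0^1 -2*x^2 dx = -2/3.
Sum: -2/5 + 1 − 2/3 = -1/15.
So RHS = -∫_0^1 v(x) φ(x) dx = 1/15.
LHS = RHS, so the identity holds for this test φ.
Moreover u is smooth here and v(x) = u'(x) = 2*x - 2 pointwise, so the identity holds for every test function. Hence v is the weak derivative of u.
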